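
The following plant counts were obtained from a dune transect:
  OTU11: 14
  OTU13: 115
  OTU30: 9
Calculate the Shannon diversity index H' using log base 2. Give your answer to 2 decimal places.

Total N = 14+115+9 = 138, so the proportions are 0.1014, 0.8333, 0.0652 (working shown to 4 dp, full precision carried).
Each pᵢ log₂ pᵢ term: 0.1014×(-3.3012)=-0.3349, 0.8333×(-0.2630)=-0.2192, 0.0652×(-3.9386)=-0.2569.
Sum = -0.8110, so H' = 0.81.

0.81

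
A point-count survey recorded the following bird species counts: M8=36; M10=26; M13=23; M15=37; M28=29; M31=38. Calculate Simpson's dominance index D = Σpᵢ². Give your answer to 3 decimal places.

0.172

Total N = 36+26+23+37+29+38 = 189, so the proportions are 0.19048, 0.13757, 0.12169, 0.19577, 0.15344, 0.20106 (working shown to 5 dp, full precision carried).
D = 0.19048² + 0.13757² + 0.12169² + 0.19577² + 0.15344² + 0.20106² = 0.03628 + 0.01892 + 0.01481 + 0.03832 + 0.02354 + 0.04042 = 0.17231.
To 3 decimal places, D = 0.172.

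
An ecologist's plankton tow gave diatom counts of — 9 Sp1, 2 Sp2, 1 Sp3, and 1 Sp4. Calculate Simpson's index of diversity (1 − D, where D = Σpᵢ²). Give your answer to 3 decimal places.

0.485

Total N = 9+2+1+1 = 13, so the proportions are 0.69231, 0.15385, 0.07692, 0.07692 (working shown to 5 dp, full precision carried).
D = 0.69231² + 0.15385² + 0.07692² + 0.07692² = 0.47929 + 0.02367 + 0.00592 + 0.00592 = 0.51479.
So 1 − D = 0.48521, i.e. 0.485 to 3 decimal places.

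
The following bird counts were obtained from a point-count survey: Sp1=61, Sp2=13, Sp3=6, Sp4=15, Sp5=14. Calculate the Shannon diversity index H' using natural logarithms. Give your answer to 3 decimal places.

1.275

Total N = 61+13+6+15+14 = 109, so the proportions are 0.55963, 0.11927, 0.05505, 0.13761, 0.12844 (working shown to 5 dp, full precision carried).
Each pᵢ ln pᵢ term: 0.55963×(-0.58047)=-0.32485, 0.11927×(-2.12640)=-0.25361, 0.05505×(-2.89959)=-0.15961, 0.13761×(-1.98330)=-0.27293, 0.12844×(-2.05229)=-0.26360.
Sum = -1.27460, so H' = 1.275.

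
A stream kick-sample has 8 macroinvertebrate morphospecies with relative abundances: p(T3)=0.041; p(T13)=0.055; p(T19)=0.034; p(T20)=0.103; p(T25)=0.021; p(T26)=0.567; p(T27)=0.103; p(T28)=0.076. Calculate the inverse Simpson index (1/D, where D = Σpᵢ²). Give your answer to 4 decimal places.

2.8186

D = 0.041² + 0.055² + 0.034² + 0.103² + 0.021² + 0.567² + 0.103² + 0.076² = 0.0016810 + 0.0030250 + 0.0011560 + 0.0106090 + 0.0004410 + 0.3214890 + 0.0106090 + 0.0057760 = 0.3547860 (working shown to 7 dp, full precision carried).
So 1/D = 2.818601, i.e. 2.8186 to 4 decimal places.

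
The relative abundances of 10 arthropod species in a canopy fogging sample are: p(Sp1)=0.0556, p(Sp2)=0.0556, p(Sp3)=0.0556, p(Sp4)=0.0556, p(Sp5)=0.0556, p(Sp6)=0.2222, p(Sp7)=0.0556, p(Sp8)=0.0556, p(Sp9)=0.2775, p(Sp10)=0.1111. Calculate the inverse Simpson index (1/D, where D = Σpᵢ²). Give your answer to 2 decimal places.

D = 0.0556² + 0.0556² + 0.0556² + 0.0556² + 0.0556² + 0.2222² + 0.0556² + 0.0556² + 0.2775² + 0.1111² = 0.003091 + 0.003091 + 0.003091 + 0.003091 + 0.003091 + 0.049373 + 0.003091 + 0.003091 + 0.077006 + 0.012343 = 0.160362 (working shown to 6 dp, full precision carried).
So 1/D = 6.2359, i.e. 6.24 to 2 decimal places.

6.24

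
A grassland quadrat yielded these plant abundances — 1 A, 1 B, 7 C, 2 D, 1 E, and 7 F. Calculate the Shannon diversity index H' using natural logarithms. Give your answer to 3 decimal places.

Total N = 1+1+7+2+1+7 = 19, so the proportions are 0.05263, 0.05263, 0.36842, 0.10526, 0.05263, 0.36842 (working shown to 5 dp, full precision carried).
Each pᵢ ln pᵢ term: 0.05263×(-2.94444)=-0.15497, 0.05263×(-2.94444)=-0.15497, 0.36842×(-0.99853)=-0.36788, 0.10526×(-2.25129)=-0.23698, 0.05263×(-2.94444)=-0.15497, 0.36842×(-0.99853)=-0.36788.
Sum = -1.43765, so H' = 1.438.

1.438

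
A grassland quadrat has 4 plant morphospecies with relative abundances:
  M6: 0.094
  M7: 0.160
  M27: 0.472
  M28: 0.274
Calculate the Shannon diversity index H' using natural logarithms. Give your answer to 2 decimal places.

1.22

Each pᵢ ln pᵢ term (working shown to 4 dp, full precision carried): 0.094×(-2.3645)=-0.2223, 0.16×(-1.8326)=-0.2932, 0.472×(-0.7508)=-0.3544, 0.274×(-1.2946)=-0.3547.
Sum = -1.2246, so H' = 1.22.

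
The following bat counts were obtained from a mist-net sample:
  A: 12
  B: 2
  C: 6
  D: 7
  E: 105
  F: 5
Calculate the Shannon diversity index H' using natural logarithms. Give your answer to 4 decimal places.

0.8887

Total N = 12+2+6+7+105+5 = 137, so the proportions are 0.087591, 0.014599, 0.043796, 0.051095, 0.766423, 0.036496 (working shown to 6 dp, full precision carried).
Each pᵢ ln pᵢ term: 0.087591×(-2.435074)=-0.213291, 0.014599×(-4.226834)=-0.061706, 0.043796×(-3.128221)=-0.137002, 0.051095×(-2.974071)=-0.151960, 0.766423×(-0.266021)=-0.203884, 0.036496×(-3.310543)=-0.120823.
Sum = -0.888666, so H' = 0.8887.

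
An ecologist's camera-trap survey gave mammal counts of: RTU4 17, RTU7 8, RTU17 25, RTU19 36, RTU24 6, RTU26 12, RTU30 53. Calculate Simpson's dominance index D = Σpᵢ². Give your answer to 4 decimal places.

Total N = 17+8+25+36+6+12+53 = 157, so the proportions are 0.10828, 0.050955, 0.159236, 0.229299, 0.038217, 0.076433, 0.33758 (working shown to 6 dp, full precision carried).
D = 0.10828² + 0.050955² + 0.159236² + 0.229299² + 0.038217² + 0.076433² + 0.33758² = 0.011725 + 0.002596 + 0.025356 + 0.052578 + 0.001461 + 0.005842 + 0.113960 = 0.213518.
To 4 decimal places, D = 0.2135.

0.2135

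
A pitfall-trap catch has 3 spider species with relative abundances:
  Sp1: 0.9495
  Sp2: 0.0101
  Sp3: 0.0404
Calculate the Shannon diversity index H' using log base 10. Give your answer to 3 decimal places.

Each pᵢ log₁₀ pᵢ term (working shown to 5 dp, full precision carried): 0.9495×(-0.02251)=-0.02137, 0.0101×(-1.99568)=-0.02016, 0.0404×(-1.39362)=-0.05630.
Sum = -0.09783, so H' = 0.098.

0.098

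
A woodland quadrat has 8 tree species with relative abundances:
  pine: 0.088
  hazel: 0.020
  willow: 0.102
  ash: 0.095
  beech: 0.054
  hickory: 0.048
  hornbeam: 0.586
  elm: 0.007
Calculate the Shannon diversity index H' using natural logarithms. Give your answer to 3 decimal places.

Each pᵢ ln pᵢ term (working shown to 5 dp, full precision carried): 0.088×(-2.43042)=-0.21388, 0.02×(-3.91202)=-0.07824, 0.102×(-2.28278)=-0.23284, 0.095×(-2.35388)=-0.22362, 0.054×(-2.91877)=-0.15761, 0.048×(-3.03655)=-0.14575, 0.586×(-0.53444)=-0.31318, 0.007×(-4.96185)=-0.03473.
Sum = -1.39986, so H' = 1.400.

1.400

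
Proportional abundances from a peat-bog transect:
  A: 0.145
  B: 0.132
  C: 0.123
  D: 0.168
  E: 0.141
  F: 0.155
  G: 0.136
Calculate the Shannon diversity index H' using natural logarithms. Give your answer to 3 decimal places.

Each pᵢ ln pᵢ term (working shown to 5 dp, full precision carried): 0.145×(-1.93102)=-0.28000, 0.132×(-2.02495)=-0.26729, 0.123×(-2.09557)=-0.25776, 0.168×(-1.78379)=-0.29968, 0.141×(-1.95900)=-0.27622, 0.155×(-1.86433)=-0.28897, 0.136×(-1.99510)=-0.27133.
Sum = -1.94125, so H' = 1.941.

1.941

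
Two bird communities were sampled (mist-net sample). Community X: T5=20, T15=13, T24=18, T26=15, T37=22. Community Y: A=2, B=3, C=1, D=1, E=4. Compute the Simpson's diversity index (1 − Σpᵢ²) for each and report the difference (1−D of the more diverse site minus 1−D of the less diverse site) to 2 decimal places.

Community X: N=88, proportions 0.2273, 0.1477, 0.2045, 0.1705, 0.25, giving 1−D = 0.7931 (working shown to 4 dp, full precision carried).
Community Y: N=11, proportions 0.1818, 0.2727, 0.0909, 0.0909, 0.3636, giving 1−D = 0.7438.
Difference = |0.7931 − 0.7438| = 0.0493, i.e. 0.05 to 2 decimal places.

0.05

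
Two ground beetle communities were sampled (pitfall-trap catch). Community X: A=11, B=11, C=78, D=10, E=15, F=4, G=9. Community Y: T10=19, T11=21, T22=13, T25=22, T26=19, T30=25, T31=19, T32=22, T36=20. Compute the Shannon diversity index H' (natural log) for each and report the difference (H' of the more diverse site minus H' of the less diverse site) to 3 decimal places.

Community X: N=138, proportions 0.07971, 0.07971, 0.56522, 0.07246, 0.1087, 0.02899, 0.06522, giving H' = 1.43781 (working shown to 5 dp, full precision carried).
Community Y: N=180, proportions 0.10556, 0.11667, 0.07222, 0.12222, 0.10556, 0.13889, 0.10556, 0.12222, 0.11111, giving H' = 2.18460.
Difference = |1.43781 − 2.18460| = 0.74679, i.e. 0.747 to 3 decimal places.

0.747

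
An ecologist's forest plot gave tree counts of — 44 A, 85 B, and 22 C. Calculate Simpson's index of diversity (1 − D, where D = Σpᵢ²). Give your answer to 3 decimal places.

Total N = 44+85+22 = 151, so the proportions are 0.29139, 0.56291, 0.1457 (working shown to 5 dp, full precision carried).
D = 0.29139² + 0.56291² + 0.1457² = 0.08491 + 0.31687 + 0.02123 = 0.42301.
So 1 − D = 0.57699, i.e. 0.577 to 3 decimal places.

0.577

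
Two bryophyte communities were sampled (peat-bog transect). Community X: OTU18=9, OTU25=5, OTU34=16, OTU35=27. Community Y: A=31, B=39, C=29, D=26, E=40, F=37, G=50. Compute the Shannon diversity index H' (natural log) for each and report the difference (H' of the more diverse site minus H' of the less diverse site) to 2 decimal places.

Community X: N=57, proportions 0.15789, 0.08772, 0.2807, 0.47368, giving H' = 1.21549 (working shown to 5 dp, full precision carried).
Community Y: N=252, proportions 0.12302, 0.15476, 0.11508, 0.10317, 0.15873, 0.14683, 0.19841, giving H' = 1.92445.
Difference = |1.21549 − 1.92445| = 0.70896, i.e. 0.71 to 2 decimal places.

0.71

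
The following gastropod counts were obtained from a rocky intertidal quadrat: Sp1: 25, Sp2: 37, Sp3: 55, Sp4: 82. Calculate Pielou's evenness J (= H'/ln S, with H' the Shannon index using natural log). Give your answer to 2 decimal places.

0.93

Total N = 25+37+55+82 = 199, so the proportions are 0.1256, 0.1859, 0.2764, 0.4121 (working shown to 4 dp, full precision carried).
H' = −Σ pᵢ ln pᵢ = −((-0.2606) + (-0.3128) + (-0.3554) + (-0.3653)) = 1.2942.
With S = 4 species, ln S = 1.3863, so J = 1.2942/1.3863 = 0.9335, i.e. 0.93 to 2 decimal places.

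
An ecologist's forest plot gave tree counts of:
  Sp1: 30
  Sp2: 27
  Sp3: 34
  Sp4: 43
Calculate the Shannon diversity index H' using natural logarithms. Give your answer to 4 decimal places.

Total N = 30+27+34+43 = 134, so the proportions are 0.223881, 0.201493, 0.253731, 0.320896 (working shown to 6 dp, full precision carried).
Each pᵢ ln pᵢ term: 0.223881×(-1.496642)=-0.335069, 0.201493×(-1.602003)=-0.322792, 0.253731×(-1.371479)=-0.347987, 0.320896×(-1.136640)=-0.364743.
Sum = -1.370591, so H' = 1.3706.

1.3706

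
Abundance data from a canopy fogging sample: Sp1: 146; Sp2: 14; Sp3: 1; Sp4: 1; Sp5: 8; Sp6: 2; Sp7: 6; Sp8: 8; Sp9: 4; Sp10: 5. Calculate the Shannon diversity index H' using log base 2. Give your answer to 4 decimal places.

Total N = 146+14+1+1+8+2+6+8+4+5 = 195, so the proportions are 0.748718, 0.071795, 0.005128, 0.005128, 0.041026, 0.010256, 0.030769, 0.041026, 0.020513, 0.025641 (working shown to 6 dp, full precision carried).
Each pᵢ log₂ pᵢ term: 0.748718×(-0.417506)=-0.312594, 0.071795×(-3.799975)=-0.272819, 0.005128×(-7.607330)=-0.039012, 0.005128×(-7.607330)=-0.039012, 0.041026×(-4.607330)=-0.189019, 0.010256×(-6.607330)=-0.067767, 0.030769×(-5.022368)=-0.154534, 0.041026×(-4.607330)=-0.189019, 0.020513×(-5.607330)=-0.115022, 0.025641×(-5.285402)=-0.135523.
Sum = -1.514321, so H' = 1.5143.

1.5143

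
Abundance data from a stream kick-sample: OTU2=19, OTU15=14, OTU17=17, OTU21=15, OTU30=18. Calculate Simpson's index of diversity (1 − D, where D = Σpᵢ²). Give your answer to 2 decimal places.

0.80

Total N = 19+14+17+15+18 = 83, so the proportions are 0.2289, 0.1687, 0.2048, 0.1807, 0.2169 (working shown to 4 dp, full precision carried).
D = 0.2289² + 0.1687² + 0.2048² + 0.1807² + 0.2169² = 0.0524 + 0.0285 + 0.0420 + 0.0327 + 0.0470 = 0.2025.
So 1 − D = 0.7975, i.e. 0.80 to 2 decimal places.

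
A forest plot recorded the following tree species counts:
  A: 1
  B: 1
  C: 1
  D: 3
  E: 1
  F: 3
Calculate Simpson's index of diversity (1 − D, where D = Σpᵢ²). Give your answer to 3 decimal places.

Total N = 1+1+1+3+1+3 = 10, so the proportions are 0.1, 0.1, 0.1, 0.3, 0.1, 0.3 (working shown to 5 dp, full precision carried).
D = 0.1² + 0.1² + 0.1² + 0.3² + 0.1² + 0.3² = 0.01000 + 0.01000 + 0.01000 + 0.09000 + 0.01000 + 0.09000 = 0.22000.
So 1 − D = 0.78000, i.e. 0.780 to 3 decimal places.

0.780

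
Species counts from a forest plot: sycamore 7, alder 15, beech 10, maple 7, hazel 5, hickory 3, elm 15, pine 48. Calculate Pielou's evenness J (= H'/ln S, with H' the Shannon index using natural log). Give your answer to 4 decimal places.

Total N = 7+15+10+7+5+3+15+48 = 110, so the proportions are 0.063636, 0.136364, 0.090909, 0.063636, 0.045455, 0.027273, 0.136364, 0.436364 (working shown to 6 dp, full precision carried).
H' = −Σ pᵢ ln pᵢ = −((-0.175291) + (-0.271695) + (-0.217990) + (-0.175291) + (-0.140502) + (-0.098233) + (-0.271695) + (-0.361867)) = 1.712564.
With S = 8 species, ln S = 2.079442, so J = 1.712564/2.079442 = 0.823569, i.e. 0.8236 to 4 decimal places.

0.8236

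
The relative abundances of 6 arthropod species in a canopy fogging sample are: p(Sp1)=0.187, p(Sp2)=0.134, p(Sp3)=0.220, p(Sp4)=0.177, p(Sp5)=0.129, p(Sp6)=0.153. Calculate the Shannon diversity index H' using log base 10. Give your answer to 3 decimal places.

0.770

Each pᵢ log₁₀ pᵢ term (working shown to 5 dp, full precision carried): 0.187×(-0.72816)=-0.13617, 0.134×(-0.87290)=-0.11697, 0.22×(-0.65758)=-0.14467, 0.177×(-0.75203)=-0.13311, 0.129×(-0.88941)=-0.11473, 0.153×(-0.81531)=-0.12474.
Sum = -0.77039, so H' = 0.770.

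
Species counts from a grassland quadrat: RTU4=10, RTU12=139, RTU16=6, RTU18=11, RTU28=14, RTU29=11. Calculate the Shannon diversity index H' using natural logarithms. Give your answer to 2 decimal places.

Total N = 10+139+6+11+14+11 = 191, so the proportions are 0.0524, 0.7277, 0.0314, 0.0576, 0.0733, 0.0576 (working shown to 4 dp, full precision carried).
Each pᵢ ln pᵢ term: 0.0524×(-2.9497)=-0.1544, 0.7277×(-0.3178)=-0.2313, 0.0314×(-3.4605)=-0.1087, 0.0576×(-2.8544)=-0.1644, 0.0733×(-2.6132)=-0.1915, 0.0576×(-2.8544)=-0.1644.
Sum = -1.0147, so H' = 1.01.

1.01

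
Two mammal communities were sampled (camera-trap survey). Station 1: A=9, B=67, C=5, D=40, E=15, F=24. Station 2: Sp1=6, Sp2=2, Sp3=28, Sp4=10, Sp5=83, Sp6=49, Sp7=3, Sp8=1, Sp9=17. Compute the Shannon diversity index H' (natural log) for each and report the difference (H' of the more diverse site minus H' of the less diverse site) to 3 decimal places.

Station 1: N=160, proportions 0.05625, 0.41875, 0.03125, 0.25, 0.09375, 0.15, giving H' = 1.48776 (working shown to 5 dp, full precision carried).
Station 2: N=199, proportions 0.03015, 0.01005, 0.1407, 0.05025, 0.41709, 0.24623, 0.01508, 0.00503, 0.08543, giving H' = 1.58784.
Difference = |1.48776 − 1.58784| = 0.10008, i.e. 0.100 to 3 decimal places.

0.100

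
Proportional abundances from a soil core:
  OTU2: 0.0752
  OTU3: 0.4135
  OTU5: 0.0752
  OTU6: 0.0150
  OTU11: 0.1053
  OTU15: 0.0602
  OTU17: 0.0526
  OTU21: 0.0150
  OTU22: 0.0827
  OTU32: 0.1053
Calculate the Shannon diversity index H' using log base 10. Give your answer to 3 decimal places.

Each pᵢ log₁₀ pᵢ term (working shown to 5 dp, full precision carried): 0.0752×(-1.12378)=-0.08451, 0.4135×(-0.38352)=-0.15859, 0.0752×(-1.12378)=-0.08451, 0.015×(-1.82391)=-0.02736, 0.1053×(-0.97757)=-0.10294, 0.0602×(-1.22040)=-0.07347, 0.0526×(-1.27901)=-0.06728, 0.015×(-1.82391)=-0.02736, 0.0827×(-1.08249)=-0.08952, 0.1053×(-0.97757)=-0.10294.
Sum = -0.81846, so H' = 0.818.

0.818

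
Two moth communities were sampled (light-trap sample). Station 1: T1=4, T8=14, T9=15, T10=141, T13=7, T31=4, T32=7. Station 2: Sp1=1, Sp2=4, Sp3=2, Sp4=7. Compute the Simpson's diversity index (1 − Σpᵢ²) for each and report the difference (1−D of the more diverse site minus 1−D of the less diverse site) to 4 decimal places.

Station 1: N=192, proportions 0.0208333, 0.0729167, 0.078125, 0.734375, 0.0364583, 0.0208333, 0.0364583, giving 1−D = 0.4457465 (working shown to 7 dp, full precision carried).
Station 2: N=14, proportions 0.0714286, 0.2857143, 0.1428571, 0.5, giving 1−D = 0.6428571.
Difference = |0.4457465 − 0.6428571| = 0.1971106, i.e. 0.1971 to 4 decimal places.

0.1971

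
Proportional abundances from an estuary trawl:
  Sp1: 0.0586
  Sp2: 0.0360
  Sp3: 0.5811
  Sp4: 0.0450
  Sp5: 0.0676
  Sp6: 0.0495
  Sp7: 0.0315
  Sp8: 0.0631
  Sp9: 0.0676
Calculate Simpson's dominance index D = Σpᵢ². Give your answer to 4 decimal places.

0.3610

D = 0.0586² + 0.036² + 0.5811² + 0.045² + 0.0676² + 0.0495² + 0.0315² + 0.0631² + 0.0676² = 0.003434 + 0.001296 + 0.337677 + 0.002025 + 0.004570 + 0.002450 + 0.000992 + 0.003982 + 0.004570 = 0.360996 (working shown to 6 dp, full precision carried).
To 4 decimal places, D = 0.3610.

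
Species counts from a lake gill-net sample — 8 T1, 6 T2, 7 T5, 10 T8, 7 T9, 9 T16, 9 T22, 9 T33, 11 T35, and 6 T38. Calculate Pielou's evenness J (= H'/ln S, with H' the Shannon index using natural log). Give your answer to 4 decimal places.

0.9917

Total N = 8+6+7+10+7+9+9+9+11+6 = 82, so the proportions are 0.097561, 0.073171, 0.085366, 0.121951, 0.085366, 0.109756, 0.109756, 0.109756, 0.134146, 0.073171 (working shown to 6 dp, full precision carried).
H' = −Σ pᵢ ln pᵢ = −((-0.227051) + (-0.191339) + (-0.210069) + (-0.256602) + (-0.210069) + (-0.242506) + (-0.242506) + (-0.242506) + (-0.269476) + (-0.191339)) = 2.283461.
With S = 10 species, ln S = 2.302585, so J = 2.283461/2.302585 = 0.991695, i.e. 0.9917 to 4 decimal places.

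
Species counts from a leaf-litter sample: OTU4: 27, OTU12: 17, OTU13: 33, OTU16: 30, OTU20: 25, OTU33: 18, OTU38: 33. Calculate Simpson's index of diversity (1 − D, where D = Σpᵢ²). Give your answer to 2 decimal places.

0.85

Total N = 27+17+33+30+25+18+33 = 183, so the proportions are 0.1475, 0.0929, 0.1803, 0.1639, 0.1366, 0.0984, 0.1803 (working shown to 4 dp, full precision carried).
D = 0.1475² + 0.0929² + 0.1803² + 0.1639² + 0.1366² + 0.0984² + 0.1803² = 0.0218 + 0.0086 + 0.0325 + 0.0269 + 0.0187 + 0.0097 + 0.0325 = 0.1506.
So 1 − D = 0.8494, i.e. 0.85 to 2 decimal places.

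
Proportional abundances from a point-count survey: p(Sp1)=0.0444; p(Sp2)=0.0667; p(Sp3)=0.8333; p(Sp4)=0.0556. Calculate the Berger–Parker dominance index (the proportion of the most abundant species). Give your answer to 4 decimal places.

0.8333

The largest proportion is 0.8333, i.e. d = 0.8333 to 4 decimal places.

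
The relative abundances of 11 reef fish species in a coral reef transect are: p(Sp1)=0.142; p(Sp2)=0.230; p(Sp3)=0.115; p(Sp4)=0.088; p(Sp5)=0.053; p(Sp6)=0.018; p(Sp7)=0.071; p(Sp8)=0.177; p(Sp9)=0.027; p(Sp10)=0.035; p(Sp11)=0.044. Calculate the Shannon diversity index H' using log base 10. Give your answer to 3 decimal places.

0.935

Each pᵢ log₁₀ pᵢ term (working shown to 5 dp, full precision carried): 0.142×(-0.84771)=-0.12038, 0.23×(-0.63827)=-0.14680, 0.115×(-0.93930)=-0.10802, 0.088×(-1.05552)=-0.09289, 0.053×(-1.27572)=-0.06761, 0.018×(-1.74473)=-0.03141, 0.071×(-1.14874)=-0.08156, 0.177×(-0.75203)=-0.13311, 0.027×(-1.56864)=-0.04235, 0.035×(-1.45593)=-0.05096, 0.044×(-1.35655)=-0.05969.
Sum = -0.93477, so H' = 0.935.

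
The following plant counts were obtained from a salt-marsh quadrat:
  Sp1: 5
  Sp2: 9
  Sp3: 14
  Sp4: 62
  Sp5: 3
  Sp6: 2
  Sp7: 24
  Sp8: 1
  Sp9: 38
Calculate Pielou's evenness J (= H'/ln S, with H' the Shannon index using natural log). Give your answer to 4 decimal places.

0.7491

Total N = 5+9+14+62+3+2+24+1+38 = 158, so the proportions are 0.031646, 0.056962, 0.088608, 0.392405, 0.018987, 0.012658, 0.151899, 0.006329, 0.240506 (working shown to 6 dp, full precision carried).
H' = −Σ pᵢ ln pᵢ = −((-0.109277) + (-0.163217) + (-0.214744) + (-0.367079) + (-0.075265) + (-0.055309) + (-0.286259) + (-0.032042) + (-0.342724)) = 1.645918.
With S = 9 species, ln S = 2.197225, so J = 1.645918/2.197225 = 0.749089, i.e. 0.7491 to 4 decimal places.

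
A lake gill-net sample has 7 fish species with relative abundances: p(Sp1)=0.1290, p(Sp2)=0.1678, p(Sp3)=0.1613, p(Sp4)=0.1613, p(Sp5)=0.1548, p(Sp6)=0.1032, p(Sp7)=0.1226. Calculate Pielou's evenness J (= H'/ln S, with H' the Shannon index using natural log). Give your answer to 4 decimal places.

H' = −Σ pᵢ ln pᵢ = −((-0.2641846) + (-0.2995201) + (-0.2942901) + (-0.2942901) + (-0.2887982) + (-0.2343761) + (-0.2573163)) = 1.9327756 (working shown to 7 dp, full precision carried).
With S = 7 species, ln S = 1.9459101, so J = 1.9327756/1.9459101 = 0.9932502, i.e. 0.9933 to 4 decimal places.

0.9933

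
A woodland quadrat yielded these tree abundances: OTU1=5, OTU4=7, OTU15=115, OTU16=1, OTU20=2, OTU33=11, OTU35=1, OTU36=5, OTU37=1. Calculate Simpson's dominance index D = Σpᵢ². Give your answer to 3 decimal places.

Total N = 5+7+115+1+2+11+1+5+1 = 148, so the proportions are 0.03378, 0.0473, 0.77703, 0.00676, 0.01351, 0.07432, 0.00676, 0.03378, 0.00676 (working shown to 5 dp, full precision carried).
D = 0.03378² + 0.0473² + 0.77703² + 0.00676² + 0.01351² + 0.07432² + 0.00676² + 0.03378² + 0.00676² = 0.00114 + 0.00224 + 0.60377 + 0.00005 + 0.00018 + 0.00552 + 0.00005 + 0.00114 + 0.00005 = 0.61413.
To 3 decimal places, D = 0.614.

0.614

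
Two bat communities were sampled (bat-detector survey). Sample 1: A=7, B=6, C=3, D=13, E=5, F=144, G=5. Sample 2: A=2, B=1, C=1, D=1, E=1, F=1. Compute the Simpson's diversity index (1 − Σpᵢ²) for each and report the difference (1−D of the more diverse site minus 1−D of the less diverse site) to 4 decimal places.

0.4449

Sample 1: N=183, proportions 0.03825137, 0.03278689, 0.01639344, 0.07103825, 0.0273224, 0.78688525, 0.0273224, giving 1−D = 0.37146526 (working shown to 8 dp, full precision carried).
Sample 2: N=7, proportions 0.28571429, 0.14285714, 0.14285714, 0.14285714, 0.14285714, 0.14285714, giving 1−D = 0.81632653.
Difference = |0.37146526 − 0.81632653| = 0.44486127, i.e. 0.4449 to 4 decimal places.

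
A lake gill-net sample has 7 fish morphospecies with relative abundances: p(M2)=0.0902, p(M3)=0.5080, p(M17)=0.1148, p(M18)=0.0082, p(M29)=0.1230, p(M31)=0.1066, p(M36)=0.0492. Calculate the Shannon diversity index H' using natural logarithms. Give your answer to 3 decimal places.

Each pᵢ ln pᵢ term (working shown to 5 dp, full precision carried): 0.0902×(-2.40573)=-0.21700, 0.508×(-0.67727)=-0.34406, 0.1148×(-2.16456)=-0.24849, 0.0082×(-4.80362)=-0.03939, 0.123×(-2.09557)=-0.25776, 0.1066×(-2.23867)=-0.23864, 0.0492×(-3.01186)=-0.14818.
Sum = -1.49351, so H' = 1.494.

1.494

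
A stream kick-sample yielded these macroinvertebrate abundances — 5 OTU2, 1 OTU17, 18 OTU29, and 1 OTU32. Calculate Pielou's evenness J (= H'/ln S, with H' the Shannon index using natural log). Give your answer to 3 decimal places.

Total N = 5+1+18+1 = 25, so the proportions are 0.2, 0.04, 0.72, 0.04 (working shown to 5 dp, full precision carried).
H' = −Σ pᵢ ln pᵢ = −((-0.32189) + (-0.12876) + (-0.23652) + (-0.12876)) = 0.81592.
With S = 4 species, ln S = 1.38629, so J = 0.81592/1.38629 = 0.58856, i.e. 0.589 to 3 decimal places.

0.589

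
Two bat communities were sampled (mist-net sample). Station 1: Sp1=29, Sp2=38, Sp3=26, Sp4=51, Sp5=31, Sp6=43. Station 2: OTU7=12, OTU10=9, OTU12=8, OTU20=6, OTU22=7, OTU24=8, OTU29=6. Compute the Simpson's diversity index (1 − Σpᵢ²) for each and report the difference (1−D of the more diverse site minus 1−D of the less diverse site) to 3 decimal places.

0.025

Station 1: N=218, proportions 0.133028, 0.174312, 0.119266, 0.233945, 0.142202, 0.197248, giving 1−D = 0.823836 (working shown to 6 dp, full precision carried).
Station 2: N=56, proportions 0.214286, 0.160714, 0.142857, 0.107143, 0.125, 0.142857, 0.107143, giving 1−D = 0.848852.
Difference = |0.823836 − 0.848852| = 0.025016, i.e. 0.025 to 3 decimal places.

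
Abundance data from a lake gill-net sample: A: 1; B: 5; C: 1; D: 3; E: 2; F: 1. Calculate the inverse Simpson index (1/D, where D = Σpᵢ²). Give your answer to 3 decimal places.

Total N = 1+5+1+3+2+1 = 13, so the proportions are 0.0769231, 0.3846154, 0.0769231, 0.2307692, 0.1538462, 0.0769231 (working shown to 7 dp, full precision carried).
D = 0.0769231² + 0.3846154² + 0.0769231² + 0.2307692² + 0.1538462² + 0.0769231² = 0.0059172 + 0.1479290 + 0.0059172 + 0.0532544 + 0.0236686 + 0.0059172 = 0.2426036.
So 1/D = 4.12195, i.e. 4.122 to 3 decimal places.

4.122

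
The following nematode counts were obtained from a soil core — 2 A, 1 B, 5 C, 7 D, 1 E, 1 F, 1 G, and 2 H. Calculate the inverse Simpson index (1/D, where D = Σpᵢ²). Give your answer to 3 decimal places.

4.651

Total N = 2+1+5+7+1+1+1+2 = 20, so the proportions are 0.1, 0.05, 0.25, 0.35, 0.05, 0.05, 0.05, 0.1 (working shown to 7 dp, full precision carried).
D = 0.1² + 0.05² + 0.25² + 0.35² + 0.05² + 0.05² + 0.05² + 0.1² = 0.0100000 + 0.0025000 + 0.0625000 + 0.1225000 + 0.0025000 + 0.0025000 + 0.0025000 + 0.0100000 = 0.2150000.
So 1/D = 4.65116, i.e. 4.651 to 3 decimal places.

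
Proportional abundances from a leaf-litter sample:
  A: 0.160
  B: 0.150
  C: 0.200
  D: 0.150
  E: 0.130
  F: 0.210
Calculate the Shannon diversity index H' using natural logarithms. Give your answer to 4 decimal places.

Each pᵢ ln pᵢ term (working shown to 6 dp, full precision carried): 0.16×(-1.832581)=-0.293213, 0.15×(-1.897120)=-0.284568, 0.2×(-1.609438)=-0.321888, 0.15×(-1.897120)=-0.284568, 0.13×(-2.040221)=-0.265229, 0.21×(-1.560648)=-0.327736.
Sum = -1.777201, so H' = 1.7772.

1.7772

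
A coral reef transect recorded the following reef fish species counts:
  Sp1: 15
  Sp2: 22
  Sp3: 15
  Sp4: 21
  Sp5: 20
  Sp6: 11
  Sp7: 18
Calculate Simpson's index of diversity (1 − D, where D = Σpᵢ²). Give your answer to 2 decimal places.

Total N = 15+22+15+21+20+11+18 = 122, so the proportions are 0.123, 0.1803, 0.123, 0.1721, 0.1639, 0.0902, 0.1475 (working shown to 4 dp, full precision carried).
D = 0.123² + 0.1803² + 0.123² + 0.1721² + 0.1639² + 0.0902² + 0.1475² = 0.0151 + 0.0325 + 0.0151 + 0.0296 + 0.0269 + 0.0081 + 0.0218 = 0.1492.
So 1 − D = 0.8508, i.e. 0.85 to 2 decimal places.

0.85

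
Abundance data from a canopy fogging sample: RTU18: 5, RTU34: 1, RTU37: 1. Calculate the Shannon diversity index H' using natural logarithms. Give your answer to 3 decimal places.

0.796

Total N = 5+1+1 = 7, so the proportions are 0.71429, 0.14286, 0.14286 (working shown to 5 dp, full precision carried).
Each pᵢ ln pᵢ term: 0.71429×(-0.33647)=-0.24034, 0.14286×(-1.94591)=-0.27799, 0.14286×(-1.94591)=-0.27799.
Sum = -0.79631, so H' = 0.796.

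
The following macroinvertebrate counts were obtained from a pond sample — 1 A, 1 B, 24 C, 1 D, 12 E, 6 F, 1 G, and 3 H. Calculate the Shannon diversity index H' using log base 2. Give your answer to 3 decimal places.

Total N = 1+1+24+1+12+6+1+3 = 49, so the proportions are 0.020408, 0.020408, 0.489796, 0.020408, 0.244898, 0.122449, 0.020408, 0.061224 (working shown to 6 dp, full precision carried).
Each pᵢ log₂ pᵢ term: 0.020408×(-5.614710)=-0.114586, 0.020408×(-5.614710)=-0.114586, 0.489796×(-1.029747)=-0.504366, 0.020408×(-5.614710)=-0.114586, 0.244898×(-2.029747)=-0.497081, 0.122449×(-3.029747)=-0.370989, 0.020408×(-5.614710)=-0.114586, 0.061224×(-4.029747)=-0.246719.
Sum = -2.077499, so H' = 2.077.

2.077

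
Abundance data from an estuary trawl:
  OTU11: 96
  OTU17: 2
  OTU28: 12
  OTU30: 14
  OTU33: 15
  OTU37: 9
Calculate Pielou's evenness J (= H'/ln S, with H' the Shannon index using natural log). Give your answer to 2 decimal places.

0.65

Total N = 96+2+12+14+15+9 = 148, so the proportions are 0.6486, 0.0135, 0.0811, 0.0946, 0.1014, 0.0608 (working shown to 4 dp, full precision carried).
H' = −Σ pᵢ ln pᵢ = −((-0.2808) + (-0.0582) + (-0.2037) + (-0.2231) + (-0.2320) + (-0.1703)) = 1.1680.
With S = 6 species, ln S = 1.7918, so J = 1.1680/1.7918 = 0.6519, i.e. 0.65 to 2 decimal places.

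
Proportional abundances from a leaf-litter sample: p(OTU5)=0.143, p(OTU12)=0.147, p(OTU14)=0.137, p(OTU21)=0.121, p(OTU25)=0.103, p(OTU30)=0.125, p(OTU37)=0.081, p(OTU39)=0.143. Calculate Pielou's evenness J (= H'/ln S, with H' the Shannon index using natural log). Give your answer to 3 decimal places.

0.992

H' = −Σ pᵢ ln pᵢ = −((-0.27812) + (-0.28185) + (-0.27233) + (-0.25555) + (-0.23412) + (-0.25993) + (-0.20358) + (-0.27812)) = 2.06359 (working shown to 5 dp, full precision carried).
With S = 8 species, ln S = 2.07944, so J = 2.06359/2.07944 = 0.99238, i.e. 0.992 to 3 decimal places.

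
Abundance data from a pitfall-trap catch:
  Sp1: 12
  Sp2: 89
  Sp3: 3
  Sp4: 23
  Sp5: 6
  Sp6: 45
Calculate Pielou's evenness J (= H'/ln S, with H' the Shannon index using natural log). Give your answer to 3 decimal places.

0.739

Total N = 12+89+3+23+6+45 = 178, so the proportions are 0.06742, 0.5, 0.01685, 0.12921, 0.03371, 0.25281 (working shown to 5 dp, full precision carried).
H' = −Σ pᵢ ln pᵢ = −((-0.18181) + (-0.34657) + (-0.06882) + (-0.26441) + (-0.11427) + (-0.34764)) = 1.32352.
With S = 6 species, ln S = 1.79176, so J = 1.32352/1.79176 = 0.73867, i.e. 0.739 to 3 decimal places.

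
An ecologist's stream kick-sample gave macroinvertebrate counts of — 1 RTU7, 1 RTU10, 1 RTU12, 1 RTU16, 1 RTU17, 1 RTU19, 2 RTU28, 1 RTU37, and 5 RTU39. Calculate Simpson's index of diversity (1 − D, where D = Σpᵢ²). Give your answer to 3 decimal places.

Total N = 1+1+1+1+1+1+2+1+5 = 14, so the proportions are 0.07143, 0.07143, 0.07143, 0.07143, 0.07143, 0.07143, 0.14286, 0.07143, 0.35714 (working shown to 5 dp, full precision carried).
D = 0.07143² + 0.07143² + 0.07143² + 0.07143² + 0.07143² + 0.07143² + 0.14286² + 0.07143² + 0.35714² = 0.00510 + 0.00510 + 0.00510 + 0.00510 + 0.00510 + 0.00510 + 0.02041 + 0.00510 + 0.12755 = 0.18367.
So 1 − D = 0.81633, i.e. 0.816 to 3 decimal places.

0.816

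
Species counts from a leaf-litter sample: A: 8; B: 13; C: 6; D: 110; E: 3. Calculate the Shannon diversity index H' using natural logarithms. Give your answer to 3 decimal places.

0.791

Total N = 8+13+6+110+3 = 140, so the proportions are 0.05714, 0.09286, 0.04286, 0.78571, 0.02143 (working shown to 5 dp, full precision carried).
Each pᵢ ln pᵢ term: 0.05714×(-2.86220)=-0.16355, 0.09286×(-2.37669)=-0.22069, 0.04286×(-3.14988)=-0.13499, 0.78571×(-0.24116)=-0.18948, 0.02143×(-3.84303)=-0.08235.
Sum = -0.79108, so H' = 0.791.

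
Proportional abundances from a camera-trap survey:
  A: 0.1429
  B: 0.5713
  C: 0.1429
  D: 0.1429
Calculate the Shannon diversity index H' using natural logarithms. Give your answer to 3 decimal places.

1.154

Each pᵢ ln pᵢ term (working shown to 5 dp, full precision carried): 0.1429×(-1.94561)=-0.27803, 0.5713×(-0.55984)=-0.31984, 0.1429×(-1.94561)=-0.27803, 0.1429×(-1.94561)=-0.27803.
Sum = -1.15392, so H' = 1.154.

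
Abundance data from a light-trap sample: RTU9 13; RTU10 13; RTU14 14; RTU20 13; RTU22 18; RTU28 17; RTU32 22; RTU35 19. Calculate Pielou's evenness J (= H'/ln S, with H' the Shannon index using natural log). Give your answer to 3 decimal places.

Total N = 13+13+14+13+18+17+22+19 = 129, so the proportions are 0.10078, 0.10078, 0.10853, 0.10078, 0.13953, 0.13178, 0.17054, 0.14729 (working shown to 5 dp, full precision carried).
H' = −Σ pᵢ ln pᵢ = −((-0.23127) + (-0.23127) + (-0.24101) + (-0.23127) + (-0.27481) + (-0.26707) + (-0.30165) + (-0.28211)) = 2.06044.
With S = 8 species, ln S = 2.07944, so J = 2.06044/2.07944 = 0.99086, i.e. 0.991 to 3 decimal places.

0.991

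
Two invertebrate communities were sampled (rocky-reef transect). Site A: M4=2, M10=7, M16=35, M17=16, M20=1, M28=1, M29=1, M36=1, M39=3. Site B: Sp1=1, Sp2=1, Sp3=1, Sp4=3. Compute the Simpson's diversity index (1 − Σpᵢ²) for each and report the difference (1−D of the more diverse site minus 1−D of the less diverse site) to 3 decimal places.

Site A: N=67, proportions 0.02985, 0.10448, 0.52239, 0.23881, 0.01493, 0.01493, 0.01493, 0.01493, 0.04478, giving 1−D = 0.65538 (working shown to 5 dp, full precision carried).
Site B: N=6, proportions 0.16667, 0.16667, 0.16667, 0.5, giving 1−D = 0.66667.
Difference = |0.65538 − 0.66667| = 0.01129, i.e. 0.011 to 3 decimal places.

0.011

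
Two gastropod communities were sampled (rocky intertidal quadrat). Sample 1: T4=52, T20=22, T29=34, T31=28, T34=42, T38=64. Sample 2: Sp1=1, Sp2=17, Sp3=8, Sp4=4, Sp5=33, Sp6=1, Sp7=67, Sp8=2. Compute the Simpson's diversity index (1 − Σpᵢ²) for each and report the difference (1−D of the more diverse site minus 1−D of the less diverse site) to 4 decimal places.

0.1489

Sample 1: N=242, proportions 0.214876, 0.090909, 0.140496, 0.115702, 0.173554, 0.264463, giving 1−D = 0.812376 (working shown to 6 dp, full precision carried).
Sample 2: N=133, proportions 0.007519, 0.12782, 0.06015, 0.030075, 0.24812, 0.007519, 0.503759, 0.015038, giving 1−D = 0.663463.
Difference = |0.812376 − 0.663463| = 0.148913, i.e. 0.1489 to 4 decimal places.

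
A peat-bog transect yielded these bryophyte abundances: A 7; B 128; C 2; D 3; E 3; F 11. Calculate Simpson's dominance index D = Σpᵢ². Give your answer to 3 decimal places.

Total N = 7+128+2+3+3+11 = 154, so the proportions are 0.04545, 0.83117, 0.01299, 0.01948, 0.01948, 0.07143 (working shown to 5 dp, full precision carried).
D = 0.04545² + 0.83117² + 0.01299² + 0.01948² + 0.01948² + 0.07143² = 0.00207 + 0.69084 + 0.00017 + 0.00038 + 0.00038 + 0.00510 = 0.69894.
To 3 decimal places, D = 0.699.

0.699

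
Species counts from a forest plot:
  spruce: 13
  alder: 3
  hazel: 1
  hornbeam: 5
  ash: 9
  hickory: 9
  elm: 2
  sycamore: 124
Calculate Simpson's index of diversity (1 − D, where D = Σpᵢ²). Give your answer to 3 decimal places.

0.429

Total N = 13+3+1+5+9+9+2+124 = 166, so the proportions are 0.07831, 0.01807, 0.00602, 0.03012, 0.05422, 0.05422, 0.01205, 0.74699 (working shown to 5 dp, full precision carried).
D = 0.07831² + 0.01807² + 0.00602² + 0.03012² + 0.05422² + 0.05422² + 0.01205² + 0.74699² = 0.00613 + 0.00033 + 0.00004 + 0.00091 + 0.00294 + 0.00294 + 0.00015 + 0.55799 = 0.57142.
So 1 − D = 0.42858, i.e. 0.429 to 3 decimal places.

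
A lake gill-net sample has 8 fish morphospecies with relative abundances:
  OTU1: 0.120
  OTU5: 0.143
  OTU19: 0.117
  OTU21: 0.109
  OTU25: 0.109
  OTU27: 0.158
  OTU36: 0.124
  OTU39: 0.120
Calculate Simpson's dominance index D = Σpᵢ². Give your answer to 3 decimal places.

0.127

D = 0.12² + 0.143² + 0.117² + 0.109² + 0.109² + 0.158² + 0.124² + 0.12² = 0.01440 + 0.02045 + 0.01369 + 0.01188 + 0.01188 + 0.02496 + 0.01538 + 0.01440 = 0.12704 (working shown to 5 dp, full precision carried).
To 3 decimal places, D = 0.127.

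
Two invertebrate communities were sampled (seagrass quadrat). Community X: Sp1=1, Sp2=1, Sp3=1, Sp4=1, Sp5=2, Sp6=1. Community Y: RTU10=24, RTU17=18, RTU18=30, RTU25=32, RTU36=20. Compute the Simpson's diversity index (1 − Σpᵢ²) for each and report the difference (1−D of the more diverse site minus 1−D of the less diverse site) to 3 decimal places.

0.026

Community X: N=7, proportions 0.142857, 0.142857, 0.142857, 0.142857, 0.285714, 0.142857, giving 1−D = 0.816327 (working shown to 6 dp, full precision carried).
Community Y: N=124, proportions 0.193548, 0.145161, 0.241935, 0.258065, 0.16129, giving 1−D = 0.790323.
Difference = |0.816327 − 0.790323| = 0.026004, i.e. 0.026 to 3 decimal places.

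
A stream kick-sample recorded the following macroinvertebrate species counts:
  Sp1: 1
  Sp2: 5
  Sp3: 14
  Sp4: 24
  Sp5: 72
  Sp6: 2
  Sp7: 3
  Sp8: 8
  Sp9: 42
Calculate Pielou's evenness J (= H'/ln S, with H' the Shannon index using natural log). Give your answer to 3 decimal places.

Total N = 1+5+14+24+72+2+3+8+42 = 171, so the proportions are 0.00585, 0.02924, 0.08187, 0.14035, 0.42105, 0.0117, 0.01754, 0.04678, 0.24561 (working shown to 5 dp, full precision carried).
H' = −Σ pᵢ ln pᵢ = −((-0.03007) + (-0.10328) + (-0.20489) + (-0.27559) + (-0.36421) + (-0.05203) + (-0.07093) + (-0.14326) + (-0.34484)) = 1.58911.
With S = 9 species, ln S = 2.19722, so J = 1.58911/2.19722 = 0.72323, i.e. 0.723 to 3 decimal places.

0.723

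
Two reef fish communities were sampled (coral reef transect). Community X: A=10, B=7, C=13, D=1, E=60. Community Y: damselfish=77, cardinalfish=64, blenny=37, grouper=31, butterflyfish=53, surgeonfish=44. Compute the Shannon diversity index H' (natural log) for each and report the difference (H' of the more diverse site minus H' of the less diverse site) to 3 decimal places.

Community X: N=91, proportions 0.10989, 0.076923, 0.142857, 0.010989, 0.659341, giving H' = 1.042154 (working shown to 6 dp, full precision carried).
Community Y: N=306, proportions 0.251634, 0.20915, 0.120915, 0.101307, 0.173203, 0.143791, giving H' = 1.744406.
Difference = |1.042154 − 1.744406| = 0.702252, i.e. 0.702 to 3 decimal places.

0.702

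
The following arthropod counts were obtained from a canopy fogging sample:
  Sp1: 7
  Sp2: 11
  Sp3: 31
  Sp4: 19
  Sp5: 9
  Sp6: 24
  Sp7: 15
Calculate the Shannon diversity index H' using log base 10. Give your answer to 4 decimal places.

Total N = 7+11+31+19+9+24+15 = 116, so the proportions are 0.060345, 0.094828, 0.267241, 0.163793, 0.077586, 0.206897, 0.12931 (working shown to 6 dp, full precision carried).
Each pᵢ log₁₀ pᵢ term: 0.060345×(-1.219360)=-0.073582, 0.094828×(-1.023065)=-0.097015, 0.267241×(-0.573096)=-0.153155, 0.163793×(-0.785704)=-0.128693, 0.077586×(-1.110215)=-0.086137, 0.206897×(-0.684247)=-0.141568, 0.12931×(-0.888367)=-0.114875.
Sum = -0.795026, so H' = 0.7950.

0.7950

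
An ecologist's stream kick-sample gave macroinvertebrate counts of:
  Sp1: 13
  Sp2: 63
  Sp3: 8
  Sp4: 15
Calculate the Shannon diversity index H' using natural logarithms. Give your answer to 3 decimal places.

1.043

Total N = 13+63+8+15 = 99, so the proportions are 0.13131, 0.63636, 0.08081, 0.15152 (working shown to 5 dp, full precision carried).
Each pᵢ ln pᵢ term: 0.13131×(-2.03017)=-0.26659, 0.63636×(-0.45199)=-0.28763, 0.08081×(-2.51568)=-0.20329, 0.15152×(-1.88707)=-0.28592.
Sum = -1.04342, so H' = 1.043.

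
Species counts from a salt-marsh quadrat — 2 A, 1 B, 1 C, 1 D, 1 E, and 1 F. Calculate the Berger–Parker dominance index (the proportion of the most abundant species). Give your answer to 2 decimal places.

Total N = 2+1+1+1+1+1 = 7, so the proportions are 0.2857, 0.1429, 0.1429, 0.1429, 0.1429, 0.1429 (working shown to 4 dp, full precision carried).
The largest proportion is 0.2857, i.e. d = 0.29 to 2 decimal places.

0.29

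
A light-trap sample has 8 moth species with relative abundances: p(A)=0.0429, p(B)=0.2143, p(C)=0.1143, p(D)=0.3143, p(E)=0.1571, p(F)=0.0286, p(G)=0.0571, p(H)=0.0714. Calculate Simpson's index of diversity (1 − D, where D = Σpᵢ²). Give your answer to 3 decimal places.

D = 0.0429² + 0.2143² + 0.1143² + 0.3143² + 0.1571² + 0.0286² + 0.0571² + 0.0714² = 0.00184 + 0.04592 + 0.01306 + 0.09878 + 0.02468 + 0.00082 + 0.00326 + 0.00510 = 0.19347 (working shown to 5 dp, full precision carried).
So 1 − D = 0.80653, i.e. 0.807 to 3 decimal places.

0.807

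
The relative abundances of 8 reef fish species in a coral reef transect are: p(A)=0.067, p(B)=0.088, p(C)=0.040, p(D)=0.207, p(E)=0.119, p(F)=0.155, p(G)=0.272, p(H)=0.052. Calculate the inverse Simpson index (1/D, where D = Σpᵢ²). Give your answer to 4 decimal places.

D = 0.067² + 0.088² + 0.04² + 0.207² + 0.119² + 0.155² + 0.272² + 0.052² = 0.00448900 + 0.00774400 + 0.00160000 + 0.04284900 + 0.01416100 + 0.02402500 + 0.07398400 + 0.00270400 = 0.17155600 (working shown to 8 dp, full precision carried).
So 1/D = 5.829000, i.e. 5.8290 to 4 decimal places.

5.8290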